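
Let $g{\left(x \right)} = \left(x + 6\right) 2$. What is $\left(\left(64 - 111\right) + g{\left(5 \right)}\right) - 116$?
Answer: $-141$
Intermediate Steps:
$g{\left(x \right)} = 12 + 2 x$ ($g{\left(x \right)} = \left(6 + x\right) 2 = 12 + 2 x$)
$\left(\left(64 - 111\right) + g{\left(5 \right)}\right) - 116 = \left(\left(64 - 111\right) + \left(12 + 2 \cdot 5\right)\right) - 116 = \left(-47 + \left(12 + 10\right)\right) - 116 = \left(-47 + 22\right) - 116 = -25 - 116 = -141$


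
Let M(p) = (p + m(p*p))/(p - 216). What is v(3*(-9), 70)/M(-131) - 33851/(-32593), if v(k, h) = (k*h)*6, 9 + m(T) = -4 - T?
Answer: -25533402317/112804373 ≈ -226.35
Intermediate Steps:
m(T) = -13 - T (m(T) = -9 + (-4 - T) = -13 - T)
M(p) = (-13 + p - p**2)/(-216 + p) (M(p) = (p + (-13 - p*p))/(p - 216) = (p + (-13 - p**2))/(-216 + p) = (-13 + p - p**2)/(-216 + p))
v(k, h) = 6*h*k (v(k, h) = (h*k)*6 = 6*h*k)
v(3*(-9), 70)/M(-131) - 33851/(-32593) = (6*70*(3*(-9)))/(((-13 - 131 - 1*(-131)**2)/(-216 - 131))) - 33851/(-32593) = (6*70*(-27))/(((-13 - 131 - 1*17161)/(-347))) - 33851*(-1/32593) = -11340*(-347/(-13 - 131 - 17161)) + 33851/32593 = -11340/((-1/347*(-17305))) + 33851/32593 = -11340/17305/347 + 33851/32593 = -11340*347/17305 + 33851/32593 = -786996/3461 + 33851/32593 = -25533402317/112804373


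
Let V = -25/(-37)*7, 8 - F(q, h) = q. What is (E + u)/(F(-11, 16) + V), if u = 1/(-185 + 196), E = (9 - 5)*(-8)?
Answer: -12987/9658 ≈ -1.3447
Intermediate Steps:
F(q, h) = 8 - q
E = -32 (E = 4*(-8) = -32)
u = 1/11 ≈ 0.090909
V = 175/37 (V = -25*(-1/37)*7 = (25/37)*7 = 175/37 ≈ 4.7297)
(E + u)/(F(-11, 16) + V) = (-32 + 1/11)/((8 - 1*(-11)) + 175/37) = -351/(11*((8 + 11) + 175/37)) = -351/(11*(19 + 175/37)) = -351/(11*878/37) = -351/11*37/878 = -12987/9658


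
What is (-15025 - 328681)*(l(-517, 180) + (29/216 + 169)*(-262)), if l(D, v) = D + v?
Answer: 828712801807/54 ≈ 1.5347e+10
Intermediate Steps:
(-15025 - 328681)*(l(-517, 180) + (29/216 + 169)*(-262)) = (-15025 - 328681)*((-517 + 180) + (29/216 + 169)*(-262)) = -343706*(-337 + (29*(1/216) + 169)*(-262)) = -343706*(-337 + (29/216 + 169)*(-262)) = -343706*(-337 + (36533/216)*(-262)) = -343706*(-337 - 4785823/108) = -343706*(-4822219/108) = 828712801807/54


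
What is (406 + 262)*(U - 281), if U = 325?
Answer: 29392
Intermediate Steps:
(406 + 262)*(U - 281) = (406 + 262)*(325 - 281) = 668*44 = 29392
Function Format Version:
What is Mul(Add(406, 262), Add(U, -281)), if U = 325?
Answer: 29392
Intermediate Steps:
Mul(Add(406, 262), Add(U, -281)) = Mul(Add(406, 262), Add(325, -281)) = Mul(668, 44) = 29392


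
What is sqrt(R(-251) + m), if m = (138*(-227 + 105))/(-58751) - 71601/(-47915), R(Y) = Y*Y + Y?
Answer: sqrt(151287817825048685)/1552705 ≈ 250.50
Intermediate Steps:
R(Y) = Y + Y**2 (R(Y) = Y**2 + Y = Y + Y**2)
m = 716189613/402150595 (m = (138*(-122))*(-1/58751) - 71601*(-1/47915) = -16836*(-1/58751) + 71601/47915 = 16836/58751 + 71601/47915 = 716189613/402150595 ≈ 1.7809)
sqrt(R(-251) + m) = sqrt(-251*(1 - 251) + 716189613/402150595) = sqrt(-251*(-250) + 716189613/402150595) = sqrt(62750 + 716189613/402150595) = sqrt(25235666025863/402150595) = sqrt(151287817825048685)/1552705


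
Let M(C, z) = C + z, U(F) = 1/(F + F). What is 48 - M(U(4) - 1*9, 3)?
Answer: 431/8 ≈ 53.875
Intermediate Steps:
U(F) = 1/(2*F)
48 - M(U(4) - 1*9, 3) = 48 - (((1/2)/4 - 1*9) + 3) = 48 - (((1/2)*(1/4) - 9) + 3) = 48 - ((1/8 - 9) + 3) = 48 - (-71/8 + 3) = 48 - 1*(-47/8) = 48 + 47/8 = 431/8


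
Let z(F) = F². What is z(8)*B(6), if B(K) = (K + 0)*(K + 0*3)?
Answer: 2304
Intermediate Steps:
B(K) = K² (B(K) = K*(K + 0) = K*K = K²)
z(8)*B(6) = 8²*6² = 64*36 = 2304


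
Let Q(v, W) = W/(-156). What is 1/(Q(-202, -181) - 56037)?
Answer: -156/8741591 ≈ -1.7846e-5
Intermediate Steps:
Q(v, W) = -W/156 (Q(v, W) = W*(-1/156) = -W/156)
1/(Q(-202, -181) - 56037) = 1/(-1/156*(-181) - 56037) = 1/(181/156 - 56037) = 1/(-8741591/156) = -156/8741591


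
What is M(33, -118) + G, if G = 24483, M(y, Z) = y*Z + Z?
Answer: 20471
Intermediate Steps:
M(y, Z) = Z + Z*y (M(y, Z) = Z*y + Z = Z + Z*y)
M(33, -118) + G = -118*(1 + 33) + 24483 = -118*34 + 24483 = -4012 + 24483 = 20471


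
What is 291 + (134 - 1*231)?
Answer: 194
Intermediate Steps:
291 + (134 - 1*231) = 291 + (134 - 231) = 291 - 97 = 194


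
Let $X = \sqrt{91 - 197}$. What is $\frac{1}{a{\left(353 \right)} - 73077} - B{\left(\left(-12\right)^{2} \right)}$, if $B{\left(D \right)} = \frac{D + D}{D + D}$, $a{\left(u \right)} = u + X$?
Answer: $- \frac{2644426503}{2644390141} - \frac{i \sqrt{106}}{5288780282} \approx -1.0 - 1.9467 \cdot 10^{-9} i$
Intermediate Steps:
$X = i \sqrt{106}$ ($X = \sqrt{-106} = i \sqrt{106} \approx 10.296 i$)
$a{\left(u \right)} = u + i \sqrt{106}$
$B{\left(D \right)} = 1$ ($B{\left(D \right)} = \frac{2 D}{2 D} = 2 D \frac{1}{2 D} = 1$)
$\frac{1}{a{\left(353 \right)} - 73077} - B{\left(\left(-12\right)^{2} \right)} = \frac{1}{\left(353 + i \sqrt{106}\right) - 73077} - 1 = \frac{1}{-72724 + i \sqrt{106}} - 1 = -1 + \frac{1}{-72724 + i \sqrt{106}}$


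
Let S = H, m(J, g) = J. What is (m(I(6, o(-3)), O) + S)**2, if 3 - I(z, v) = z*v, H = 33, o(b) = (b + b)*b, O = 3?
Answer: 5184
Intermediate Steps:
o(b) = 2*b**2 (o(b) = (2*b)*b = 2*b**2)
I(z, v) = 3 - v*z (I(z, v) = 3 - z*v = 3 - v*z)
S = 33
(m(I(6, o(-3)), O) + S)**2 = ((3 - 1*2*(-3)**2*6) + 33)**2 = ((3 - 1*2*9*6) + 33)**2 = ((3 - 1*18*6) + 33)**2 = ((3 - 108) + 33)**2 = (-105 + 33)**2 = (-72)**2 = 5184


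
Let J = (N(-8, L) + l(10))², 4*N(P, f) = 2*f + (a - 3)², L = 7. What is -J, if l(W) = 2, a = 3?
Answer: -121/4 ≈ -30.250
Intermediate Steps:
N(P, f) = f/2 (N(P, f) = (2*f + (3 - 3)²)/4 = (2*f + 0²)/4 = (2*f + 0)/4 = (2*f)/4 = f/2)
J = 121/4 (J = ((½)*7 + 2)² = (7/2 + 2)² = (11/2)² = 121/4 ≈ 30.250)
-J = -1*121/4 = -121/4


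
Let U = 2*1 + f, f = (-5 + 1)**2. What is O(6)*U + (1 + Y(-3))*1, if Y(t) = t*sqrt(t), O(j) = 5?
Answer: 91 - 3*I*sqrt(3) ≈ 91.0 - 5.1962*I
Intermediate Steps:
f = 16 (f = (-4)**2 = 16)
Y(t) = t**(3/2)
U = 18 (U = 2*1 + 16 = 2 + 16 = 18)
O(6)*U + (1 + Y(-3))*1 = 5*18 + (1 + (-3)**(3/2))*1 = 90 + (1 - 3*I*sqrt(3))*1 = 90 + (1 - 3*I*sqrt(3)) = 91 - 3*I*sqrt(3)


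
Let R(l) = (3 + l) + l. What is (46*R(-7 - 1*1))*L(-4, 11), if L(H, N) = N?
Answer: -6578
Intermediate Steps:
R(l) = 3 + 2*l
(46*R(-7 - 1*1))*L(-4, 11) = (46*(3 + 2*(-7 - 1*1)))*11 = (46*(3 + 2*(-7 - 1)))*11 = (46*(3 + 2*(-8)))*11 = (46*(3 - 16))*11 = (46*(-13))*11 = -598*11 = -6578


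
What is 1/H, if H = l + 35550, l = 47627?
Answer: 1/83177 ≈ 1.2023e-5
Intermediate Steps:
H = 83177 (H = 47627 + 35550 = 83177)
1/H = 1/83177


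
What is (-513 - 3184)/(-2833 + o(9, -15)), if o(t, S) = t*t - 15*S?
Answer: 3697/2527 ≈ 1.4630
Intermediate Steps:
o(t, S) = t² - 15*S
(-513 - 3184)/(-2833 + o(9, -15)) = (-513 - 3184)/(-2833 + (9² - 15*(-15))) = -3697/(-2833 + (81 + 225)) = -3697/(-2833 + 306) = -3697/(-2527) = -3697*(-1/2527) = 3697/2527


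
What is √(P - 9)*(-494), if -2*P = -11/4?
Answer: -247*I*√122/2 ≈ -1364.1*I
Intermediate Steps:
P = 11/8 (P = -(-11)/(2*4) = -½*(-11/4) = 11/8 ≈ 1.3750)
√(P - 9)*(-494) = √(11/8 - 9)*(-494) = √(-61/8)*(-494) = (I*√122/4)*(-494) = -247*I*√122/2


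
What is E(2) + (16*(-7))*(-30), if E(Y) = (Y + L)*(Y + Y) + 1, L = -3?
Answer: 3357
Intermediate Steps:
E(Y) = 1 + 2*Y*(-3 + Y) (E(Y) = (Y - 3)*(Y + Y) + 1 = (-3 + Y)*(2*Y) + 1 = 2*Y*(-3 + Y) + 1 = 1 + 2*Y*(-3 + Y))
E(2) + (16*(-7))*(-30) = (1 - 6*2 + 2*2**2) + (16*(-7))*(-30) = (1 - 12 + 2*4) - 112*(-30) = (1 - 12 + 8) + 3360 = -3 + 3360 = 3357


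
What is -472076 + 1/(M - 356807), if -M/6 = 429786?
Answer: -1385789955749/2935523 ≈ -4.7208e+5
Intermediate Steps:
M = -2578716 (M = -6*429786 = -2578716)
-472076 + 1/(M - 356807) = -472076 + 1/(-2578716 - 356807) = -472076 + 1/(-2935523) = -472076 - 1/2935523 = -1385789955749/2935523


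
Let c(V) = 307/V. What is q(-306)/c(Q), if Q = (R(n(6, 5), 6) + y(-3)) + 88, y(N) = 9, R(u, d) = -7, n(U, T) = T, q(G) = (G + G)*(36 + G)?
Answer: 14871600/307 ≈ 48442.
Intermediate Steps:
q(G) = 2*G*(36 + G) (q(G) = (2*G)*(36 + G) = 2*G*(36 + G))
Q = 90 (Q = (-7 + 9) + 88 = 2 + 88 = 90)
q(-306)/c(Q) = (2*(-306)*(36 - 306))/((307/90)) = (2*(-306)*(-270))/((307*(1/90))) = 165240/(307/90) = 165240*(90/307) = 14871600/307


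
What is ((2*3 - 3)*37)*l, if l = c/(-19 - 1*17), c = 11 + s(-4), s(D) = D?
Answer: -259/12 ≈ -21.583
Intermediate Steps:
c = 7 (c = 11 - 4 = 7)
l = -7/36 (l = 7/(-19 - 1*17) = 7/(-19 - 17) = 7/(-36) = 7*(-1/36) = -7/36 ≈ -0.19444)
((2*3 - 3)*37)*l = ((2*3 - 3)*37)*(-7/36) = ((6 - 3)*37)*(-7/36) = (3*37)*(-7/36) = 111*(-7/36) = -259/12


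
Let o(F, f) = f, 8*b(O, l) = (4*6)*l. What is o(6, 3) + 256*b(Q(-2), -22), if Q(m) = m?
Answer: -16893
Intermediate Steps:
b(O, l) = 3*l (b(O, l) = ((4*6)*l)/8 = (24*l)/8 = 3*l)
o(6, 3) + 256*b(Q(-2), -22) = 3 + 256*(3*(-22)) = 3 + 256*(-66) = 3 - 16896 = -16893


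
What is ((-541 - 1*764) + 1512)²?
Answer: 42849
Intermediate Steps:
((-541 - 1*764) + 1512)² = ((-541 - 764) + 1512)² = (-1305 + 1512)² = 207² = 42849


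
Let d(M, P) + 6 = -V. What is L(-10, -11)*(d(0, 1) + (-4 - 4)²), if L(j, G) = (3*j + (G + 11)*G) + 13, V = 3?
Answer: -935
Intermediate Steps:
L(j, G) = 13 + 3*j + G*(11 + G) (L(j, G) = (3*j + (11 + G)*G) + 13 = (3*j + G*(11 + G)) + 13 = 13 + 3*j + G*(11 + G))
d(M, P) = -9 (d(M, P) = -6 - 1*3 = -6 - 3 = -9)
L(-10, -11)*(d(0, 1) + (-4 - 4)²) = (13 + (-11)² + 3*(-10) + 11*(-11))*(-9 + (-4 - 4)²) = (13 + 121 - 30 - 121)*(-9 + (-8)²) = -17*(-9 + 64) = -17*55 = -935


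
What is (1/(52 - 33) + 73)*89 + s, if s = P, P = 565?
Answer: 134267/19 ≈ 7066.7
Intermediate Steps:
s = 565
(1/(52 - 33) + 73)*89 + s = (1/(52 - 33) + 73)*89 + 565 = (1/19 + 73)*89 + 565 = (1388/19)*89 + 565 = 123532/19 + 565 = 134267/19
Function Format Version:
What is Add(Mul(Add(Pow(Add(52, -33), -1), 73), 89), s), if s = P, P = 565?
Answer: Rational(134267, 19) ≈ 7066.7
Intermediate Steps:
s = 565
Add(Mul(Add(Pow(Add(52, -33), -1), 73), 89), s) = Add(Mul(Add(Pow(Add(52, -33), -1), 73), 89), 565) = Add(Mul(Add(Pow(19, -1), 73), 89), 565) = Add(Mul(Add(Rational(1, 19), 73), 89), 565) = Add(Mul(Rational(1388, 19), 89), 565) = Add(Rational(123532, 19), 565) = Rational(134267, 19)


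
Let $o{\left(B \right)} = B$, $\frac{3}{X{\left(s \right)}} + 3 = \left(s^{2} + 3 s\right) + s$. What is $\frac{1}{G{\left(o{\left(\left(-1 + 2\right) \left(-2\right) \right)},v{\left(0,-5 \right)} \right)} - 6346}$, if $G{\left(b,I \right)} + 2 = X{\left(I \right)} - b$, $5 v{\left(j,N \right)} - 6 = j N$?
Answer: $- \frac{27}{171317} \approx -0.0001576$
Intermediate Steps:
$X{\left(s \right)} = \frac{3}{-3 + s^{2} + 4 s}$ ($X{\left(s \right)} = \frac{3}{-3 + \left(\left(s^{2} + 3 s\right) + s\right)} = \frac{3}{-3 + \left(s^{2} + 4 s\right)} = \frac{3}{-3 + s^{2} + 4 s}$)
$v{\left(j,N \right)} = \frac{6}{5} + \frac{N j}{5}$ ($v{\left(j,N \right)} = \frac{6}{5} + \frac{j N}{5} = \frac{6}{5} + \frac{N j}{5}$)
$G{\left(b,I \right)} = -2 - b + \frac{3}{-3 + I^{2} + 4 I}$ ($G{\left(b,I \right)} = -2 - \left(b - \frac{3}{-3 + I^{2} + 4 I}\right) = -2 - b + \frac{3}{-3 + I^{2} + 4 I}$)
$\frac{1}{G{\left(o{\left(\left(-1 + 2\right) \left(-2\right) \right)},v{\left(0,-5 \right)} \right)} - 6346} = \frac{1}{\left(-2 - \left(-1 + 2\right) \left(-2\right) + \frac{3}{-3 + \left(\frac{6}{5} + \frac{1}{5} \left(-5\right) 0\right)^{2} + 4 \left(\frac{6}{5} + \frac{1}{5} \left(-5\right) 0\right)}\right) - 6346} = \frac{1}{\left(-2 - 1 \left(-2\right) + \frac{3}{-3 + \left(\frac{6}{5} + 0\right)^{2} + 4 \left(\frac{6}{5} + 0\right)}\right) - 6346} = \frac{1}{\left(-2 - -2 + \frac{3}{-3 + \left(\frac{6}{5}\right)^{2} + 4 \cdot \frac{6}{5}}\right) - 6346} = \frac{1}{\left(-2 + 2 + \frac{3}{-3 + \frac{36}{25} + \frac{24}{5}}\right) - 6346} = \frac{1}{\left(-2 + 2 + \frac{3}{\frac{81}{25}}\right) - 6346} = \frac{1}{\left(-2 + 2 + 3 \cdot \frac{25}{81}\right) - 6346} = \frac{1}{\left(-2 + 2 + \frac{25}{27}\right) - 6346} = \frac{1}{\frac{25}{27} - 6346} = \frac{1}{- \frac{171317}{27}} = - \frac{27}{171317}$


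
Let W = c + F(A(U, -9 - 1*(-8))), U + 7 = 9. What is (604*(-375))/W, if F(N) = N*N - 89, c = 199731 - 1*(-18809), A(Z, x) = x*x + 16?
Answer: -11325/10937 ≈ -1.0355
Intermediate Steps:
U = 2 (U = -7 + 9 = 2)
A(Z, x) = 16 + x² (A(Z, x) = x² + 16 = 16 + x²)
c = 218540 (c = 199731 + 18809 = 218540)
F(N) = -89 + N² (F(N) = N² - 89 = -89 + N²)
W = 218740 (W = 218540 + (-89 + (16 + (-9 - 1*(-8))²)²) = 218540 + (-89 + (16 + (-9 + 8)²)²) = 218540 + (-89 + (16 + (-1)²)²) = 218540 + (-89 + (16 + 1)²) = 218540 + (-89 + 17²) = 218540 + (-89 + 289) = 218540 + 200 = 218740)
(604*(-375))/W = (604*(-375))/218740 = -226500*1/218740 = -11325/10937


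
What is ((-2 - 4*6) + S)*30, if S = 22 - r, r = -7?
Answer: 90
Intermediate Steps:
S = 29 (S = 22 - 1*(-7) = 22 + 7 = 29)
((-2 - 4*6) + S)*30 = ((-2 - 4*6) + 29)*30 = ((-2 - 24) + 29)*30 = (-26 + 29)*30 = 3*30 = 90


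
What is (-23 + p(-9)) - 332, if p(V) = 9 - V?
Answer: -337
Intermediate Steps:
(-23 + p(-9)) - 332 = (-23 + (9 - 1*(-9))) - 332 = (-23 + (9 + 9)) - 332 = (-23 + 18) - 332 = -5 - 332 = -337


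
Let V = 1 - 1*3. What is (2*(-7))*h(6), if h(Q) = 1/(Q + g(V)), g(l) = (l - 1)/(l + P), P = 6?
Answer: -8/3 ≈ -2.6667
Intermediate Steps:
V = -2 (V = 1 - 3 = -2)
g(l) = (-1 + l)/(6 + l) (g(l) = (l - 1)/(l + 6) = (-1 + l)/(6 + l))
h(Q) = 1/(-¾ + Q) (h(Q) = 1/(Q + (-1 - 2)/(6 - 2)) = 1/(Q - 3/4) = 1/(Q + (¼)*(-3)) = 1/(Q - ¾) = 1/(-¾ + Q))
(2*(-7))*h(6) = (2*(-7))*(4/(-3 + 4*6)) = -56/(-3 + 24) = -56/21 = -14*4/21 = -8/3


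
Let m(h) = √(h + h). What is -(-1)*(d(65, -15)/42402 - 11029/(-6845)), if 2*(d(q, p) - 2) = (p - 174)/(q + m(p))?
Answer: 581409499/360841020 + 63*I*√30/120280340 ≈ 1.6113 + 2.8688e-6*I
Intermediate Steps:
m(h) = √2*√h (m(h) = √(2*h) = √2*√h)
d(q, p) = 2 + (-174 + p)/(2*(q + √2*√p)) (d(q, p) = 2 + ((p - 174)/(q + √2*√p))/2 = 2 + ((-174 + p)/(q + √2*√p))/2 = 2 + (-174 + p)/(2*(q + √2*√p)))
-(-1)*(d(65, -15)/42402 - 11029/(-6845)) = -(-1)*(((-87 + (½)*(-15) + 2*65 + 2*√2*√(-15))/(65 + √2*√(-15)))/42402 - 11029/(-6845)) = -(-1)*(((-87 - 15/2 + 130 + 2*√2*(I*√15))/(65 + √2*(I*√15)))*(1/42402) - 11029*(-1/6845)) = -(-1)*(((-87 - 15/2 + 130 + 2*I*√30)/(65 + I*√30))*(1/42402) + 11029/6845) = -(-1)*(((71/2 + 2*I*√30)/(65 + I*√30))*(1/42402) + 11029/6845) = -(-1)*((71/2 + 2*I*√30)/(42402*(65 + I*√30)) + 11029/6845) = -(-1)*(11029/6845 + (71/2 + 2*I*√30)/(42402*(65 + I*√30))) = -(-11029/6845 - (71/2 + 2*I*√30)/(42402*(65 + I*√30))) = 11029/6845 + (71/2 + 2*I*√30)/(42402*(65 + I*√30))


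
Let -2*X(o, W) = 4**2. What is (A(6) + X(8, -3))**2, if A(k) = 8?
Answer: 0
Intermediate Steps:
X(o, W) = -8 (X(o, W) = -1/2*4**2 = -1/2*16 = -8)
(A(6) + X(8, -3))**2 = (8 - 8)**2 = 0**2 = 0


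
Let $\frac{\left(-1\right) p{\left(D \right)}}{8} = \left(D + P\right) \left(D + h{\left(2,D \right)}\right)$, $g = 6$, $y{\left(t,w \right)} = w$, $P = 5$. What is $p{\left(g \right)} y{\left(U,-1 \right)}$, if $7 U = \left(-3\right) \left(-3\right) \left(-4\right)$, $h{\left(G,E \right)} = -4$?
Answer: $176$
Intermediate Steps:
$U = - \frac{36}{7}$ ($U = \frac{\left(-3\right) \left(-3\right) \left(-4\right)}{7} = \frac{9 \left(-4\right)}{7} = \frac{1}{7} \left(-36\right) = - \frac{36}{7} \approx -5.1429$)
$p{\left(D \right)} = - 8 \left(-4 + D\right) \left(5 + D\right)$ ($p{\left(D \right)} = - 8 \left(D + 5\right) \left(D - 4\right) = - 8 \left(5 + D\right) \left(-4 + D\right) = - 8 \left(-4 + D\right) \left(5 + D\right)$)
$p{\left(g \right)} y{\left(U,-1 \right)} = \left(160 - 48 - 8 \cdot 6^{2}\right) \left(-1\right) = \left(160 - 48 - 288\right) \left(-1\right) = \left(-176\right) \left(-1\right) = 176$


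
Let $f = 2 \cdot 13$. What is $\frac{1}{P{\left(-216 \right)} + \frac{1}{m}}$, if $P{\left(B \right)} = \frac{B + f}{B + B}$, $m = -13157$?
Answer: $\frac{2841912}{1249699} \approx 2.2741$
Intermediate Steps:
$f = 26$
$P{\left(B \right)} = \frac{26 + B}{2 B}$ ($P{\left(B \right)} = \frac{B + 26}{B + B} = \frac{26 + B}{2 B}$)
$\frac{1}{P{\left(-216 \right)} + \frac{1}{m}} = \frac{1}{\frac{26 - 216}{2 \left(-216\right)} + \frac{1}{-13157}} = \frac{1}{\frac{1}{2} \left(- \frac{1}{216}\right) \left(-190\right) - \frac{1}{13157}} = \frac{1}{\frac{95}{216} - \frac{1}{13157}} = \frac{1}{\frac{1249699}{2841912}} = \frac{2841912}{1249699}$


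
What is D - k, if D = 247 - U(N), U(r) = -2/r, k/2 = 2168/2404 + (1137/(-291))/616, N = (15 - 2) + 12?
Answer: 110107030127/448886900 ≈ 245.29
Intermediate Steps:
N = 25 (N = 13 + 12 = 25)
k = 32157805/17955476 (k = 2*(2168/2404 + (1137/(-291))/616) = 2*(2168*(1/2404) + (1137*(-1/291))*(1/616)) = 2*(542/601 - 379/97*1/616) = 2*(542/601 - 379/59752) = 2*(32157805/35910952) = 32157805/17955476 ≈ 1.7910)
D = 6177/25 (D = 247 - (-2)/25 = 247 - 1*(-2/25) = 247 + 2/25 = 6177/25 ≈ 247.08)
D - k = 6177/25 - 1*32157805/17955476 = 6177/25 - 32157805/17955476 = 110107030127/448886900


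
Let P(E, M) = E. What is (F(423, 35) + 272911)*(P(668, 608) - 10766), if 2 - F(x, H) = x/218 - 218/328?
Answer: -24631899844167/8938 ≈ -2.7559e+9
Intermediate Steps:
F(x, H) = 437/164 - x/218 (F(x, H) = 2 - (x/218 - 218/328) = 2 - (x*(1/218) - 218*1/328) = 2 - (x/218 - 109/164) = 2 - (-109/164 + x/218) = 2 + (109/164 - x/218) = 437/164 - x/218)
(F(423, 35) + 272911)*(P(668, 608) - 10766) = ((437/164 - 1/218*423) + 272911)*(668 - 10766) = ((437/164 - 423/218) + 272911)*(-10098) = (12947/17876 + 272911)*(-10098) = (4878569983/17876)*(-10098) = -24631899844167/8938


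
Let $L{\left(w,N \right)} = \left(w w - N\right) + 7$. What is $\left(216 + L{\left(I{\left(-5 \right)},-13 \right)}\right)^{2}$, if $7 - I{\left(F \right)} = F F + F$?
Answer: $164025$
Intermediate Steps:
$I{\left(F \right)} = 7 - F - F^{2}$ ($I{\left(F \right)} = 7 - \left(F F + F\right) = 7 - \left(F^{2} + F\right) = 7 - \left(F + F^{2}\right) = 7 - F - F^{2}$)
$L{\left(w,N \right)} = 7 + w^{2} - N$ ($L{\left(w,N \right)} = \left(w^{2} - N\right) + 7 = 7 + w^{2} - N$)
$\left(216 + L{\left(I{\left(-5 \right)},-13 \right)}\right)^{2} = \left(216 + \left(7 + \left(7 - -5 - \left(-5\right)^{2}\right)^{2} - -13\right)\right)^{2} = \left(216 + \left(7 + \left(7 + 5 - 25\right)^{2} + 13\right)\right)^{2} = \left(216 + \left(7 + \left(-13\right)^{2} + 13\right)\right)^{2} = \left(216 + \left(7 + 169 + 13\right)\right)^{2} = \left(216 + 189\right)^{2} = 405^{2} = 164025$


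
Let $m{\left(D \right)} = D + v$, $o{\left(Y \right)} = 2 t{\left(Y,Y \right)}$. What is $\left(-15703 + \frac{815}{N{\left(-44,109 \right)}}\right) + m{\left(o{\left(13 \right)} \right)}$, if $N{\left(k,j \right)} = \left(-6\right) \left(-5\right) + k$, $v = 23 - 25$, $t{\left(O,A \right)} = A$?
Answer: $- \frac{220321}{14} \approx -15737.0$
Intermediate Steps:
$v = -2$
$N{\left(k,j \right)} = 30 + k$
$o{\left(Y \right)} = 2 Y$
$m{\left(D \right)} = -2 + D$ ($m{\left(D \right)} = D - 2 = -2 + D$)
$\left(-15703 + \frac{815}{N{\left(-44,109 \right)}}\right) + m{\left(o{\left(13 \right)} \right)} = \left(-15703 + \frac{815}{30 - 44}\right) + \left(-2 + 2 \cdot 13\right) = \left(-15703 + \frac{815}{-14}\right) + \left(-2 + 26\right) = \left(-15703 + 815 \left(- \frac{1}{14}\right)\right) + 24 = \left(-15703 - \frac{815}{14}\right) + 24 = - \frac{220657}{14} + 24 = - \frac{220321}{14}$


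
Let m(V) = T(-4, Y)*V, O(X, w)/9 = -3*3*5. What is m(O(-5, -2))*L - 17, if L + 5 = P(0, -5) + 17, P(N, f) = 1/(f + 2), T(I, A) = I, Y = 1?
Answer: 18883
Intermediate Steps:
P(N, f) = 1/(2 + f)
O(X, w) = -405 (O(X, w) = 9*(-3*3*5) = 9*(-9*5) = 9*(-45) = -405)
L = 35/3 (L = -5 + (1/(2 - 5) + 17) = -5 + (1/(-3) + 17) = -5 + (-1/3 + 17) = -5 + 50/3 = 35/3 ≈ 11.667)
m(V) = -4*V
m(O(-5, -2))*L - 17 = -4*(-405)*(35/3) - 17 = 1620*(35/3) - 17 = 18900 - 17 = 18883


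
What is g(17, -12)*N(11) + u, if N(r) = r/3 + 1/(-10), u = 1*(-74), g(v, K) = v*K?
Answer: -4008/5 ≈ -801.60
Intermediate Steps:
g(v, K) = K*v
u = -74
N(r) = -⅒ + r/3 (N(r) = r*(⅓) + 1*(-⅒) = r/3 - ⅒ = -⅒ + r/3)
g(17, -12)*N(11) + u = (-12*17)*(-⅒ + (⅓)*11) - 74 = -204*(-⅒ + 11/3) - 74 = -204*107/30 - 74 = -3638/5 - 74 = -4008/5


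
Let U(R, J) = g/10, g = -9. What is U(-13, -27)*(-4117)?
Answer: 37053/10 ≈ 3705.3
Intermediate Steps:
U(R, J) = -9/10
U(-13, -27)*(-4117) = -9/10*(-4117) = 37053/10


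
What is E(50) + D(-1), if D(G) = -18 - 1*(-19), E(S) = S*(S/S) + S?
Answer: 101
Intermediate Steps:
E(S) = 2*S (E(S) = S*1 + S = S + S = 2*S)
D(G) = 1 (D(G) = -18 + 19 = 1)
E(50) + D(-1) = 2*50 + 1 = 100 + 1 = 101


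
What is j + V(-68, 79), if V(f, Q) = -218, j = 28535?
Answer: 28317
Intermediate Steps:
j + V(-68, 79) = 28535 - 218 = 28317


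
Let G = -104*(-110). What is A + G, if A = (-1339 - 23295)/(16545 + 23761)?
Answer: 230538003/20153 ≈ 11439.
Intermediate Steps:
A = -12317/20153 (A = -24634/40306 = -24634*1/40306 = -12317/20153 ≈ -0.61117)
G = 11440
A + G = -12317/20153 + 11440 = 230538003/20153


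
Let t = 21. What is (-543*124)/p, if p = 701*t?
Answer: -22444/4907 ≈ -4.5739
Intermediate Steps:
p = 14721 (p = 701*21 = 14721)
(-543*124)/p = -543*124/14721 = -67332*1/14721 = -22444/4907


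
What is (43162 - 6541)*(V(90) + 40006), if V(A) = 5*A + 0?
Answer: 1481539176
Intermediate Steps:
V(A) = 5*A
(43162 - 6541)*(V(90) + 40006) = (43162 - 6541)*(5*90 + 40006) = 36621*(450 + 40006) = 36621*40456 = 1481539176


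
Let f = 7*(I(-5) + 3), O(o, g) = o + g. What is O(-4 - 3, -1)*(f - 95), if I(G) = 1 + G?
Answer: 816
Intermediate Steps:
O(o, g) = g + o
f = -7 (f = 7*((1 - 5) + 3) = 7*(-4 + 3) = 7*(-1) = -7)
O(-4 - 3, -1)*(f - 95) = (-1 + (-4 - 3))*(-7 - 95) = (-1 - 7)*(-102) = -8*(-102) = 816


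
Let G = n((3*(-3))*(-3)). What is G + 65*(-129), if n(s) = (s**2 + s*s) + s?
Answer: -6900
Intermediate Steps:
n(s) = s + 2*s**2 (n(s) = (s**2 + s**2) + s = 2*s**2 + s = s + 2*s**2)
G = 1485 (G = ((3*(-3))*(-3))*(1 + 2*((3*(-3))*(-3))) = (-9*(-3))*(1 + 2*(-9*(-3))) = 27*(1 + 2*27) = 27*(1 + 54) = 27*55 = 1485)
G + 65*(-129) = 1485 + 65*(-129) = 1485 - 8385 = -6900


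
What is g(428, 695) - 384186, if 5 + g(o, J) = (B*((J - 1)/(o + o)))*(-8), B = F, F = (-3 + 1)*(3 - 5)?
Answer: -41111213/107 ≈ -3.8422e+5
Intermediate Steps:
F = 4 (F = -2*(-2) = 4)
B = 4
g(o, J) = -5 - 16*(-1 + J)/o (g(o, J) = -5 + (4*((J - 1)/(o + o)))*(-8) = -5 + (4*((-1 + J)/((2*o))))*(-8) = -5 + (4*((-1 + J)*(1/(2*o))))*(-8) = -5 + (4*((-1 + J)/(2*o)))*(-8) = -5 + (2*(-1 + J)/o)*(-8) = -5 - 16*(-1 + J)/o)
g(428, 695) - 384186 = (16 - 16*695 - 5*428)/428 - 384186 = (16 - 11120 - 2140)/428 - 384186 = (1/428)*(-13244) - 384186 = -3311/107 - 384186 = -41111213/107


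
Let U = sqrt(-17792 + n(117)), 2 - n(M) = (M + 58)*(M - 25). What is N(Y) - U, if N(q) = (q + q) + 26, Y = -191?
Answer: -356 - I*sqrt(33890) ≈ -356.0 - 184.09*I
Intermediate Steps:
n(M) = 2 - (-25 + M)*(58 + M) (n(M) = 2 - (M + 58)*(M - 25) = 2 - (58 + M)*(-25 + M) = 2 - (-25 + M)*(58 + M))
N(q) = 26 + 2*q (N(q) = 2*q + 26 = 26 + 2*q)
U = I*sqrt(33890) (U = sqrt(-17792 + (1452 - 1*117**2 - 33*117)) = sqrt(-17792 + (1452 - 1*13689 - 3861)) = sqrt(-17792 + (1452 - 13689 - 3861)) = sqrt(-17792 - 16098) = sqrt(-33890) = I*sqrt(33890) ≈ 184.09*I)
N(Y) - U = (26 + 2*(-191)) - I*sqrt(33890) = (26 - 382) - I*sqrt(33890) = -356 - I*sqrt(33890)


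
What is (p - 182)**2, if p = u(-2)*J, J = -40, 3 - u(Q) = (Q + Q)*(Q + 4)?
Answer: 386884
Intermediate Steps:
u(Q) = 3 - 2*Q*(4 + Q) (u(Q) = 3 - (Q + Q)*(Q + 4) = 3 - 2*Q*(4 + Q))
p = -440 (p = (3 - 8*(-2) - 2*(-2)**2)*(-40) = (3 + 16 - 2*4)*(-40) = (3 + 16 - 8)*(-40) = 11*(-40) = -440)
(p - 182)**2 = (-440 - 182)**2 = (-622)**2 = 386884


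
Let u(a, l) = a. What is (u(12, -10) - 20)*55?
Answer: -440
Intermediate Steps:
(u(12, -10) - 20)*55 = (12 - 20)*55 = -8*55 = -440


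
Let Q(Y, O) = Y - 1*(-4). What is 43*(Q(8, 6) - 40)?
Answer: -1204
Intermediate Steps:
Q(Y, O) = 4 + Y (Q(Y, O) = Y + 4 = 4 + Y)
43*(Q(8, 6) - 40) = 43*((4 + 8) - 40) = 43*(12 - 40) = 43*(-28) = -1204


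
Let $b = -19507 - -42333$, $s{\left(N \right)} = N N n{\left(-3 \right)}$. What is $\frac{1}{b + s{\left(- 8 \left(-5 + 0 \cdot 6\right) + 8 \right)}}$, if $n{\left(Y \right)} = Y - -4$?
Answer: $\frac{1}{25130} \approx 3.9793 \cdot 10^{-5}$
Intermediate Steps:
$n{\left(Y \right)} = 4 + Y$ ($n{\left(Y \right)} = Y + 4 = 4 + Y$)
$s{\left(N \right)} = N^{2}$ ($s{\left(N \right)} = N N \left(4 - 3\right) = N^{2} \cdot 1 = N^{2}$)
$b = 22826$ ($b = -19507 + 42333 = 22826$)
$\frac{1}{b + s{\left(- 8 \left(-5 + 0 \cdot 6\right) + 8 \right)}} = \frac{1}{22826 + \left(- 8 \left(-5 + 0 \cdot 6\right) + 8\right)^{2}} = \frac{1}{22826 + \left(- 8 \left(-5 + 0\right) + 8\right)^{2}} = \frac{1}{22826 + \left(\left(-8\right) \left(-5\right) + 8\right)^{2}} = \frac{1}{22826 + \left(40 + 8\right)^{2}} = \frac{1}{22826 + 48^{2}} = \frac{1}{22826 + 2304} = \frac{1}{25130}$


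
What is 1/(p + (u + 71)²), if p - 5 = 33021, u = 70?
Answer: 1/52907 ≈ 1.8901e-5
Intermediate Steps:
p = 33026 (p = 5 + 33021 = 33026)
1/(p + (u + 71)²) = 1/(33026 + (70 + 71)²) = 1/(33026 + 141²) = 1/(33026 + 19881) = 1/52907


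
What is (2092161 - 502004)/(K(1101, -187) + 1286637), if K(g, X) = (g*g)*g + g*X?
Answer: 1590157/1335714051 ≈ 0.0011905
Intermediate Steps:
K(g, X) = g**3 + X*g (K(g, X) = g**2*g + X*g = g**3 + X*g)
(2092161 - 502004)/(K(1101, -187) + 1286637) = (2092161 - 502004)/(1101*(-187 + 1101**2) + 1286637) = 1590157/(1101*(-187 + 1212201) + 1286637) = 1590157/(1101*1212014 + 1286637) = 1590157/(1334427414 + 1286637) = 1590157/1335714051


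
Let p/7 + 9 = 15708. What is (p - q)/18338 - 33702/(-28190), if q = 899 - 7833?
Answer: 1955690203/258474110 ≈ 7.5663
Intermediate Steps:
p = 109893 (p = -63 + 7*15708 = -63 + 109956 = 109893)
q = -6934
(p - q)/18338 - 33702/(-28190) = (109893 - 1*(-6934))/18338 - 33702/(-28190) = (109893 + 6934)*(1/18338) - 33702*(-1/28190) = 116827*(1/18338) + 16851/14095 = 116827/18338 + 16851/14095 = 1955690203/258474110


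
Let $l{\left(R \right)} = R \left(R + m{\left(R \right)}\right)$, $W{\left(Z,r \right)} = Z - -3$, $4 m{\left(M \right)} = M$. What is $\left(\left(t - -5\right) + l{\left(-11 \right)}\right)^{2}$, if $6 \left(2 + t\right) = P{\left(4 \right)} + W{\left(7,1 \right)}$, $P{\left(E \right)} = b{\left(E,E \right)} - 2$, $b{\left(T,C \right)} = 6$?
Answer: $\frac{3530641}{144} \approx 24518.0$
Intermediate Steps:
$m{\left(M \right)} = \frac{M}{4}$
$W{\left(Z,r \right)} = 3 + Z$ ($W{\left(Z,r \right)} = Z + 3 = 3 + Z$)
$P{\left(E \right)} = 4$ ($P{\left(E \right)} = 6 - 2 = 4$)
$t = \frac{1}{3}$ ($t = -2 + \frac{4 + \left(3 + 7\right)}{6} = -2 + \frac{4 + 10}{6} = -2 + \frac{1}{6} \cdot 14 = -2 + \frac{7}{3} = \frac{1}{3} \approx 0.33333$)
$l{\left(R \right)} = \frac{5 R^{2}}{4}$ ($l{\left(R \right)} = R \left(R + \frac{R}{4}\right) = R \frac{5 R}{4} = \frac{5 R^{2}}{4}$)
$\left(\left(t - -5\right) + l{\left(-11 \right)}\right)^{2} = \left(\left(\frac{1}{3} - -5\right) + \frac{5 \left(-11\right)^{2}}{4}\right)^{2} = \left(\left(\frac{1}{3} + 5\right) + \frac{5}{4} \cdot 121\right)^{2} = \left(\frac{16}{3} + \frac{605}{4}\right)^{2} = \left(\frac{1879}{12}\right)^{2} = \frac{3530641}{144}$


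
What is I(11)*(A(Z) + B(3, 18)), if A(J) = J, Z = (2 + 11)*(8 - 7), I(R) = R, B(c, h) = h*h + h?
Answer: 3905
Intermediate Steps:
B(c, h) = h + h² (B(c, h) = h² + h = h + h²)
Z = 13 (Z = 13*1 = 13)
I(11)*(A(Z) + B(3, 18)) = 11*(13 + 18*(1 + 18)) = 11*(13 + 18*19) = 11*(13 + 342) = 11*355 = 3905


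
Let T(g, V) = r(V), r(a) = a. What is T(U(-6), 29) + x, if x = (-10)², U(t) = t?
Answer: 129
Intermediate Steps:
T(g, V) = V
x = 100
T(U(-6), 29) + x = 29 + 100 = 129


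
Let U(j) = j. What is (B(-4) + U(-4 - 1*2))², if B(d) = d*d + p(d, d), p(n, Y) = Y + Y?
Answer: 4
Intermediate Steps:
p(n, Y) = 2*Y
B(d) = d² + 2*d (B(d) = d*d + 2*d = d² + 2*d)
(B(-4) + U(-4 - 1*2))² = (-4*(2 - 4) + (-4 - 1*2))² = (-4*(-2) + (-4 - 2))² = (8 - 6)² = 2² = 4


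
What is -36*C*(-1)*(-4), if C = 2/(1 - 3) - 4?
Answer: 720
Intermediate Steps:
C = -5 (C = 2/(-2) - 4 = -½*2 - 4 = -1 - 4 = -5)
-36*C*(-1)*(-4) = -36*(-5*(-1))*(-4) = -180*(-4) = -36*(-20) = 720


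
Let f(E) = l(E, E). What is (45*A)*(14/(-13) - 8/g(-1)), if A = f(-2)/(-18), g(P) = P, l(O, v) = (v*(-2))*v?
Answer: 1800/13 ≈ 138.46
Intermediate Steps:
l(O, v) = -2*v² (l(O, v) = (-2*v)*v = -2*v²)
f(E) = -2*E²
A = 4/9 (A = -2*(-2)²/(-18) = -2*4*(-1/18) = -8*(-1/18) = 4/9 ≈ 0.44444)
(45*A)*(14/(-13) - 8/g(-1)) = (45*(4/9))*(14/(-13) - 8/(-1)) = 20*(14*(-1/13) - 8*(-1)) = 20*(-14/13 + 8) = 20*(90/13) = 1800/13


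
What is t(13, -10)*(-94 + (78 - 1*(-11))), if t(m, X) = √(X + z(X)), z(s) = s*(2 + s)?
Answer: -5*√70 ≈ -41.833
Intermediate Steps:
t(m, X) = √(X + X*(2 + X))
t(13, -10)*(-94 + (78 - 1*(-11))) = √(-10*(3 - 10))*(-94 + (78 - 1*(-11))) = √(-10*(-7))*(-94 + (78 + 11)) = √70*(-94 + 89) = √70*(-5) = -5*√70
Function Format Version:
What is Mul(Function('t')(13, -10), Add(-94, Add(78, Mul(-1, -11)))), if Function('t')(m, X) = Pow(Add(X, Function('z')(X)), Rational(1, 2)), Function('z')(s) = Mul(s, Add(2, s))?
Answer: Mul(-5, Pow(70, Rational(1, 2))) ≈ -41.833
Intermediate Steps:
Function('t')(m, X) = Pow(Add(X, Mul(X, Add(2, X))), Rational(1, 2))
Mul(Function('t')(13, -10), Add(-94, Add(78, Mul(-1, -11)))) = Mul(Pow(Mul(-10, Add(3, -10)), Rational(1, 2)), Add(-94, Add(78, Mul(-1, -11)))) = Mul(Pow(Mul(-10, -7), Rational(1, 2)), Add(-94, Add(78, 11))) = Mul(Pow(70, Rational(1, 2)), Add(-94, 89)) = Mul(Pow(70, Rational(1, 2)), -5) = Mul(-5, Pow(70, Rational(1, 2)))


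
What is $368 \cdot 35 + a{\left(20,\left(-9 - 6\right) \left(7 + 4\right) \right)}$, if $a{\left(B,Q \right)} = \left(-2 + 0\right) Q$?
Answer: $13210$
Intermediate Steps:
$a{\left(B,Q \right)} = - 2 Q$
$368 \cdot 35 + a{\left(20,\left(-9 - 6\right) \left(7 + 4\right) \right)} = 368 \cdot 35 - 2 \left(-9 - 6\right) \left(7 + 4\right) = 12880 - 2 \left(\left(-15\right) 11\right) = 12880 - -330 = 12880 + 330 = 13210$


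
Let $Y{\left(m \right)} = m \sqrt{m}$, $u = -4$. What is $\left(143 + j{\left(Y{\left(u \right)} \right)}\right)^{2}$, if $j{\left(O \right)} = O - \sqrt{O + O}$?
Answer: $20385 - 2304 i + \sqrt{2} \left(-540 + 604 i\right) \approx 19621.0 - 1449.8 i$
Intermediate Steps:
$Y{\left(m \right)} = m^{\frac{3}{2}}$
$j{\left(O \right)} = O - \sqrt{2} \sqrt{O}$ ($j{\left(O \right)} = O - \sqrt{2 O} = O - \sqrt{2} \sqrt{O}$)
$\left(143 + j{\left(Y{\left(u \right)} \right)}\right)^{2} = \left(143 - \left(8 i + \sqrt{2} \sqrt{\left(-4\right)^{\frac{3}{2}}}\right)\right)^{2} = \left(143 - \left(8 i + \sqrt{2} \sqrt{- 8 i}\right)\right)^{2} = \left(143 - \left(8 i + \sqrt{2} \cdot 2 \left(1 - i\right)\right)\right)^{2} = \left(143 - \left(8 i + 2 \sqrt{2} \left(1 - i\right)\right)\right)^{2} = \left(143 - 8 i - 2 \sqrt{2} \left(1 - i\right)\right)^{2}$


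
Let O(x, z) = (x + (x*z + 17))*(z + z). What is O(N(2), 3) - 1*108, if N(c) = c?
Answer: 42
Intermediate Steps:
O(x, z) = 2*z*(17 + x + x*z) (O(x, z) = (x + (17 + x*z))*(2*z) = (17 + x + x*z)*(2*z) = 2*z*(17 + x + x*z))
O(N(2), 3) - 1*108 = 2*3*(17 + 2 + 2*3) - 1*108 = 2*3*(17 + 2 + 6) - 108 = 2*3*25 - 108 = 150 - 108 = 42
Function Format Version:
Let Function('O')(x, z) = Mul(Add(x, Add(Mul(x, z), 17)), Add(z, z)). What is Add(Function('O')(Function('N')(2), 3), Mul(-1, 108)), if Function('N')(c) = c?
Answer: 42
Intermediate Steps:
Function('O')(x, z) = Mul(2, z, Add(17, x, Mul(x, z))) (Function('O')(x, z) = Mul(Add(x, Add(17, Mul(x, z))), Mul(2, z)) = Mul(Add(17, x, Mul(x, z)), Mul(2, z)) = Mul(2, z, Add(17, x, Mul(x, z))))
Add(Function('O')(Function('N')(2), 3), Mul(-1, 108)) = Add(Mul(2, 3, Add(17, 2, Mul(2, 3))), Mul(-1, 108)) = Add(Mul(2, 3, Add(17, 2, 6)), -108) = Add(Mul(2, 3, 25), -108) = Add(150, -108) = 42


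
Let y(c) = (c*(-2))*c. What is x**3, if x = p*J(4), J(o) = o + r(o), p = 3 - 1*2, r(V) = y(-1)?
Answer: 8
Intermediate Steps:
y(c) = -2*c**2 (y(c) = (-2*c)*c = -2*c**2)
r(V) = -2 (r(V) = -2*(-1)**2 = -2*1 = -2)
p = 1 (p = 3 - 2 = 1)
J(o) = -2 + o (J(o) = o - 2 = -2 + o)
x = 2 (x = 1*(-2 + 4) = 1*2 = 2)
x**3 = 2**3 = 8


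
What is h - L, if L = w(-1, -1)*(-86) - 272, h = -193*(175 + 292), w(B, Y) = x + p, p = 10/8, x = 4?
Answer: -178815/2 ≈ -89408.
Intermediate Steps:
p = 5/4 (p = 10*(⅛) = 5/4 ≈ 1.2500)
w(B, Y) = 21/4 (w(B, Y) = 4 + 5/4 = 21/4)
h = -90131 (h = -193*467 = -90131)
L = -1447/2 (L = (21/4)*(-86) - 272 = -903/2 - 272 = -1447/2 ≈ -723.50)
h - L = -90131 - 1*(-1447/2) = -90131 + 1447/2 = -178815/2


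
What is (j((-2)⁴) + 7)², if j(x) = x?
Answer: 529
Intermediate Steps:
(j((-2)⁴) + 7)² = ((-2)⁴ + 7)² = (16 + 7)² = 23² = 529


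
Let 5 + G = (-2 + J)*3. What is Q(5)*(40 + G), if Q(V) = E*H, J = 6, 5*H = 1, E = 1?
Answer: 47/5 ≈ 9.4000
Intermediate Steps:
H = ⅕ (H = (⅕)*1 = ⅕ ≈ 0.20000)
Q(V) = ⅕ (Q(V) = 1*(⅕) = ⅕)
G = 7 (G = -5 + (-2 + 6)*3 = -5 + 4*3 = -5 + 12 = 7)
Q(5)*(40 + G) = (40 + 7)/5 = (⅕)*47 = 47/5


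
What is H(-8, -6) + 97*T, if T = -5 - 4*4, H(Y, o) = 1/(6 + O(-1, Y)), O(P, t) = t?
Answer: -4075/2 ≈ -2037.5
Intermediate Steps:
H(Y, o) = 1/(6 + Y)
T = -21 (T = -5 - 16 = -21)
H(-8, -6) + 97*T = 1/(6 - 8) + 97*(-21) = 1/(-2) - 2037 = -1/2 - 2037 = -4075/2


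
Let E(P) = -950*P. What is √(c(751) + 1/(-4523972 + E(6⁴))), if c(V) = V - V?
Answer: I*√1438793/2877586 ≈ 0.00041684*I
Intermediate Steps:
c(V) = 0
√(c(751) + 1/(-4523972 + E(6⁴))) = √(0 + 1/(-4523972 - 950*6⁴)) = √(0 + 1/(-4523972 - 950*1296)) = √(0 + 1/(-4523972 - 1231200)) = √(0 + 1/(-5755172)) = √(0 - 1/5755172) = √(-1/5755172) = I*√1438793/2877586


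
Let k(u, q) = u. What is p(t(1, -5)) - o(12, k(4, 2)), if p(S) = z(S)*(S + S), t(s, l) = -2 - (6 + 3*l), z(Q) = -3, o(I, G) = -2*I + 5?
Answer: -23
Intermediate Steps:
o(I, G) = 5 - 2*I
t(s, l) = -8 - 3*l (t(s, l) = -2 + (-6 - 3*l) = -8 - 3*l)
p(S) = -6*S (p(S) = -3*(S + S) = -6*S)
p(t(1, -5)) - o(12, k(4, 2)) = -6*(-8 - 3*(-5)) - (5 - 2*12) = -6*(-8 + 15) - (5 - 24) = -6*7 - 1*(-19) = -42 + 19 = -23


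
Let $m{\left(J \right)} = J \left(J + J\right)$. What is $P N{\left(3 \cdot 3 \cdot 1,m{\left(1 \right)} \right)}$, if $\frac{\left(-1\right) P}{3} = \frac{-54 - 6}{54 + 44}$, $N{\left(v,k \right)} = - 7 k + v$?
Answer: $- \frac{450}{49} \approx -9.1837$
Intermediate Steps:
$m{\left(J \right)} = 2 J^{2}$ ($m{\left(J \right)} = J 2 J = 2 J^{2}$)
$N{\left(v,k \right)} = v - 7 k$
$P = \frac{90}{49}$ ($P = - 3 \frac{-54 - 6}{54 + 44} = - 3 \left(- \frac{60}{98}\right) = - 3 \left(\left(-60\right) \frac{1}{98}\right) = \left(-3\right) \left(- \frac{30}{49}\right) = \frac{90}{49} \approx 1.8367$)
$P N{\left(3 \cdot 3 \cdot 1,m{\left(1 \right)} \right)} = \frac{90 \left(3 \cdot 3 \cdot 1 - 7 \cdot 2 \cdot 1^{2}\right)}{49} = \frac{90 \left(9 \cdot 1 - 7 \cdot 2 \cdot 1\right)}{49} = \frac{90 \left(9 - 14\right)}{49} = \frac{90}{49} \left(-5\right) = - \frac{450}{49}$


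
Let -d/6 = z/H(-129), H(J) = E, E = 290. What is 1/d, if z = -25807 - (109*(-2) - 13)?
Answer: 145/76728 ≈ 0.0018898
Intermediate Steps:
H(J) = 290
z = -25576 (z = -25807 - (-218 - 13) = -25807 - 1*(-231) = -25807 + 231 = -25576)
d = 76728/145 (d = -(-153456)/290 = -6*(-12788/145) = 76728/145 ≈ 529.16)
1/d = 1/(76728/145) = 145/76728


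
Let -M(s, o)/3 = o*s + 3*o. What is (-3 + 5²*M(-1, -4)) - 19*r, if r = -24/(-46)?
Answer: 13503/23 ≈ 587.09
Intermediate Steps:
M(s, o) = -9*o - 3*o*s (M(s, o) = -3*(o*s + 3*o) = -3*(3*o + o*s) = -9*o - 3*o*s)
r = 12/23 (r = -24*(-1/46) = 12/23 ≈ 0.52174)
(-3 + 5²*M(-1, -4)) - 19*r = (-3 + 5²*(-3*(-4)*(3 - 1))) - 19*12/23 = (-3 + 25*(-3*(-4)*2)) - 228/23 = (-3 + 25*24) - 228/23 = (-3 + 600) - 228/23 = 597 - 228/23 = 13503/23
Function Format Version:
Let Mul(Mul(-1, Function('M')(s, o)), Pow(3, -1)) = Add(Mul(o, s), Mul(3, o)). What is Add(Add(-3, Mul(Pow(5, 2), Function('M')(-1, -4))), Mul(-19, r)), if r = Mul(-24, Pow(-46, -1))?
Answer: Rational(13503, 23) ≈ 587.09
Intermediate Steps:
Function('M')(s, o) = Add(Mul(-9, o), Mul(-3, o, s)) (Function('M')(s, o) = Mul(-3, Add(Mul(o, s), Mul(3, o))) = Mul(-3, Add(Mul(3, o), Mul(o, s))) = Add(Mul(-9, o), Mul(-3, o, s)))
r = Rational(12, 23) (r = Mul(-24, Rational(-1, 46)) = Rational(12, 23) ≈ 0.52174)
Add(Add(-3, Mul(Pow(5, 2), Function('M')(-1, -4))), Mul(-19, r)) = Add(Add(-3, Mul(Pow(5, 2), Mul(-3, -4, Add(3, -1)))), Mul(-19, Rational(12, 23))) = Add(Add(-3, Mul(25, Mul(-3, -4, 2))), Rational(-228, 23)) = Add(Add(-3, Mul(25, 24)), Rational(-228, 23)) = Add(Add(-3, 600), Rational(-228, 23)) = Add(597, Rational(-228, 23)) = Rational(13503, 23)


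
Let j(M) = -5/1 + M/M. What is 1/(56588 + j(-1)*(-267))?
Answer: 1/57656 ≈ 1.7344e-5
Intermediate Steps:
j(M) = -4 (j(M) = -5*1 + 1 = -5 + 1 = -4)
1/(56588 + j(-1)*(-267)) = 1/(56588 - 4*(-267)) = 1/(56588 + 1068) = 1/57656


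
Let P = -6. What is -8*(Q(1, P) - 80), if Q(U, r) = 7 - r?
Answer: 536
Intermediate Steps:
-8*(Q(1, P) - 80) = -8*((7 - 1*(-6)) - 80) = -8*((7 + 6) - 80) = -8*(13 - 80) = -8*(-67) = 536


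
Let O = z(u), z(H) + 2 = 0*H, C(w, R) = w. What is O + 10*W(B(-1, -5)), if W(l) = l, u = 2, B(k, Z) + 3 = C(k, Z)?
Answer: -42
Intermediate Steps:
B(k, Z) = -3 + k
z(H) = -2 (z(H) = -2 + 0*H = -2 + 0 = -2)
O = -2
O + 10*W(B(-1, -5)) = -2 + 10*(-3 - 1) = -2 + 10*(-4) = -2 - 40 = -42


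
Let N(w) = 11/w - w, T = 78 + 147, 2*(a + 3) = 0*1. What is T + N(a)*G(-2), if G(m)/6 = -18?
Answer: 297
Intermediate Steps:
G(m) = -108 (G(m) = 6*(-18) = -108)
a = -3 (a = -3 + (0*1)/2 = -3 + (1/2)*0 = -3 + 0 = -3)
T = 225
N(w) = -w + 11/w
T + N(a)*G(-2) = 225 + (-1*(-3) + 11/(-3))*(-108) = 225 + (3 + 11*(-1/3))*(-108) = 225 + (3 - 11/3)*(-108) = 225 - 2/3*(-108) = 225 + 72 = 297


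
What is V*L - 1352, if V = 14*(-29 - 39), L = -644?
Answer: 611736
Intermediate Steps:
V = -952 (V = 14*(-68) = -952)
V*L - 1352 = -952*(-644) - 1352 = 613088 - 1352 = 611736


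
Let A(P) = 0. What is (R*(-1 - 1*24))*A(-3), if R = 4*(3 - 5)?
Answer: 0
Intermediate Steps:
R = -8 (R = 4*(-2) = -8)
(R*(-1 - 1*24))*A(-3) = -8*(-1 - 1*24)*0 = -8*(-1 - 24)*0 = -8*(-25)*0 = 200*0 = 0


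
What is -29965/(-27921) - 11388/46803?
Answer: 361495849/435595521 ≈ 0.82989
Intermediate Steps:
-29965/(-27921) - 11388/46803 = -29965*(-1/27921) - 11388*1/46803 = 29965/27921 - 3796/15601 = 361495849/435595521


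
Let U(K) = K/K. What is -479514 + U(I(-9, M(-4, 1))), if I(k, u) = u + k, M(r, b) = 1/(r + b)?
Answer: -479513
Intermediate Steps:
M(r, b) = 1/(b + r)
I(k, u) = k + u
U(K) = 1
-479514 + U(I(-9, M(-4, 1))) = -479514 + 1 = -479513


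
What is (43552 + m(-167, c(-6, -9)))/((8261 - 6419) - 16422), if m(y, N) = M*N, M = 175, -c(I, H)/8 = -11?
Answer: -14738/3645 ≈ -4.0434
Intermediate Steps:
c(I, H) = 88 (c(I, H) = -8*(-11) = 88)
m(y, N) = 175*N
(43552 + m(-167, c(-6, -9)))/((8261 - 6419) - 16422) = (43552 + 175*88)/((8261 - 6419) - 16422) = (43552 + 15400)/(1842 - 16422) = 58952/(-14580) = 58952*(-1/14580) = -14738/3645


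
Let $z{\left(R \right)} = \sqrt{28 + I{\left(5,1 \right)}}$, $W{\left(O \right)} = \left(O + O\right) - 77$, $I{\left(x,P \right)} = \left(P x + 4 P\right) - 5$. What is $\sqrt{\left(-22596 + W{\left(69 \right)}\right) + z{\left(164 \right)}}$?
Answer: $\sqrt{-22535 + 4 \sqrt{2}} \approx 150.1 i$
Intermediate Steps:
$I{\left(x,P \right)} = -5 + 4 P + P x$ ($I{\left(x,P \right)} = \left(4 P + P x\right) - 5 = -5 + 4 P + P x$)
$W{\left(O \right)} = -77 + 2 O$ ($W{\left(O \right)} = 2 O - 77 = -77 + 2 O$)
$z{\left(R \right)} = 4 \sqrt{2}$ ($z{\left(R \right)} = \sqrt{28 + \left(-5 + 4 \cdot 1 + 1 \cdot 5\right)} = \sqrt{28 + \left(-5 + 4 + 5\right)} = \sqrt{28 + 4} = \sqrt{32} = 4 \sqrt{2}$)
$\sqrt{\left(-22596 + W{\left(69 \right)}\right) + z{\left(164 \right)}} = \sqrt{\left(-22596 + \left(-77 + 2 \cdot 69\right)\right) + 4 \sqrt{2}} = \sqrt{\left(-22596 + \left(-77 + 138\right)\right) + 4 \sqrt{2}} = \sqrt{\left(-22596 + 61\right) + 4 \sqrt{2}} = \sqrt{-22535 + 4 \sqrt{2}}$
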